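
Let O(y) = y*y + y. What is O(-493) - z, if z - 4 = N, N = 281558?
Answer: -39006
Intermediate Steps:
O(y) = y + y**2 (O(y) = y**2 + y = y + y**2)
z = 281562 (z = 4 + 281558 = 281562)
O(-493) - z = -493*(1 - 493) - 1*281562 = -493*(-492) - 281562 = 242556 - 281562 = -39006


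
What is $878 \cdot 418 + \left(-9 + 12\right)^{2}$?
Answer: $367013$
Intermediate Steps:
$878 \cdot 418 + \left(-9 + 12\right)^{2} = 367004 + 3^{2} = 367004 + 9 = 367013$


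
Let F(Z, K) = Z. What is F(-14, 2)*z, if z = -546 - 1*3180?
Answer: 52164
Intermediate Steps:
z = -3726 (z = -546 - 3180 = -3726)
F(-14, 2)*z = -14*(-3726) = 52164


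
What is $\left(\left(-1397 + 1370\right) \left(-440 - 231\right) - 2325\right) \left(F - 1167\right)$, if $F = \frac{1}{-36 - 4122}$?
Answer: $- \frac{1824497512}{99} \approx -1.8429 \cdot 10^{7}$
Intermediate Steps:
$F = - \frac{1}{4158}$ ($F = \frac{1}{-4158} = - \frac{1}{4158} \approx -0.0002405$)
$\left(\left(-1397 + 1370\right) \left(-440 - 231\right) - 2325\right) \left(F - 1167\right) = \left(\left(-1397 + 1370\right) \left(-440 - 231\right) - 2325\right) \left(- \frac{1}{4158} - 1167\right) = \left(\left(-27\right) \left(-671\right) - 2325\right) \left(- \frac{4852387}{4158}\right) = \left(18117 - 2325\right) \left(- \frac{4852387}{4158}\right) = 15792 \left(- \frac{4852387}{4158}\right) = - \frac{1824497512}{99}$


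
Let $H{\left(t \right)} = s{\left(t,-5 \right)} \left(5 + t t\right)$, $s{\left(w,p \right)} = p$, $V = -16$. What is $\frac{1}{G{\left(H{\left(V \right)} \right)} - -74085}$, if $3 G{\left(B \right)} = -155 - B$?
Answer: $\frac{3}{223405} \approx 1.3429 \cdot 10^{-5}$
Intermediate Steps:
$H{\left(t \right)} = -25 - 5 t^{2}$ ($H{\left(t \right)} = - 5 \left(5 + t t\right) = - 5 \left(5 + t^{2}\right) = -25 - 5 t^{2}$)
$G{\left(B \right)} = - \frac{155}{3} - \frac{B}{3}$ ($G{\left(B \right)} = \frac{-155 - B}{3} = - \frac{155}{3} - \frac{B}{3}$)
$\frac{1}{G{\left(H{\left(V \right)} \right)} - -74085} = \frac{1}{\left(- \frac{155}{3} - \frac{-25 - 5 \left(-16\right)^{2}}{3}\right) - -74085} = \frac{1}{\left(- \frac{155}{3} - \frac{-25 - 1280}{3}\right) + 74085} = \frac{1}{\left(- \frac{155}{3} - -435\right) + 74085} = \frac{1}{\left(- \frac{155}{3} + 435\right) + 74085} = \frac{1}{\frac{1150}{3} + 74085} = \frac{1}{\frac{223405}{3}} = \frac{3}{223405}$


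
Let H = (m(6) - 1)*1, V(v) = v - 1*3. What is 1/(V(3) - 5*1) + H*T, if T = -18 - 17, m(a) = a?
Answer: -876/5 ≈ -175.20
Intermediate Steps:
T = -35
V(v) = -3 + v (V(v) = v - 3 = -3 + v)
H = 5 (H = (6 - 1)*1 = 5*1 = 5)
1/(V(3) - 5*1) + H*T = 1/((-3 + 3) - 5*1) + 5*(-35) = 1/(0 - 5) - 175 = 1/(-5) - 175 = -⅕ - 175 = -876/5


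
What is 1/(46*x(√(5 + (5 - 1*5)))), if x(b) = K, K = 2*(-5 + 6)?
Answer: 1/92 ≈ 0.010870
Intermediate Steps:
K = 2 (K = 2*1 = 2)
x(b) = 2
1/(46*x(√(5 + (5 - 1*5)))) = 1/(46*2) = 1/92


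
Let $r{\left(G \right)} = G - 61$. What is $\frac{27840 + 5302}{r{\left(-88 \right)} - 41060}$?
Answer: $- \frac{33142}{41209} \approx -0.80424$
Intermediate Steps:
$r{\left(G \right)} = -61 + G$ ($r{\left(G \right)} = G - 61 = -61 + G$)
$\frac{27840 + 5302}{r{\left(-88 \right)} - 41060} = \frac{27840 + 5302}{\left(-61 - 88\right) - 41060} = \frac{33142}{-149 - 41060} = \frac{33142}{-41209} = 33142 \left(- \frac{1}{41209}\right) = - \frac{33142}{41209}$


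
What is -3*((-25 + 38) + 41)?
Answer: -162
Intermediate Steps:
-3*((-25 + 38) + 41) = -3*(13 + 41) = -3*54 = -162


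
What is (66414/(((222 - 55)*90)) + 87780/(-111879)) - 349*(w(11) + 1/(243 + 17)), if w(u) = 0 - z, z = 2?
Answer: 377985345063/539754020 ≈ 700.29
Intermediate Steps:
w(u) = -2 (w(u) = 0 - 1*2 = 0 - 2 = -2)
(66414/(((222 - 55)*90)) + 87780/(-111879)) - 349*(w(11) + 1/(243 + 17)) = (66414/(((222 - 55)*90)) + 87780/(-111879)) - 349*(-2 + 1/(243 + 17)) = (66414/((167*90)) + 87780*(-1/111879)) - 349*(-2 + 1/260) = (66414/15030 - 29260/37293) - 349*(-2 + 1/260) = (66414*(1/15030) - 29260/37293) - 349*(-519)/260 = (11069/2505 - 29260/37293) - 1*(-181131/260) = 37722213/10379885 + 181131/260 = 377985345063/539754020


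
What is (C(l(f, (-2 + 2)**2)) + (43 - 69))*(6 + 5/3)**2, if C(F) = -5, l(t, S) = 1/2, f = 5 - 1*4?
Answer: -16399/9 ≈ -1822.1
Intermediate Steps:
f = 1 (f = 5 - 4 = 1)
l(t, S) = 1/2
(C(l(f, (-2 + 2)**2)) + (43 - 69))*(6 + 5/3)**2 = (-5 + (43 - 69))*(6 + 5/3)**2 = (-5 - 26)*(6 + 5*(1/3))**2 = -31*(6 + 5/3)**2 = -31*(23/3)**2 = -31*529/9 = -16399/9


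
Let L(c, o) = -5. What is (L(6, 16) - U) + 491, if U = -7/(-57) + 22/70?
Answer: 968698/1995 ≈ 485.56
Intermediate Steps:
U = 872/1995 (U = -7*(-1/57) + 22*(1/70) = 7/57 + 11/35 = 872/1995 ≈ 0.43709)
(L(6, 16) - U) + 491 = (-5 - 1*872/1995) + 491 = (-5 - 872/1995) + 491 = -10847/1995 + 491 = 968698/1995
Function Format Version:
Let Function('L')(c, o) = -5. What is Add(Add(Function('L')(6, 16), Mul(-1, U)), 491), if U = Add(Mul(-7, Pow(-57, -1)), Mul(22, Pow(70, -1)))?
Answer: Rational(968698, 1995) ≈ 485.56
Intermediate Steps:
U = Rational(872, 1995) (U = Add(Mul(-7, Rational(-1, 57)), Mul(22, Rational(1, 70))) = Add(Rational(7, 57), Rational(11, 35)) = Rational(872, 1995) ≈ 0.43709)
Add(Add(Function('L')(6, 16), Mul(-1, U)), 491) = Add(Add(-5, Mul(-1, Rational(872, 1995))), 491) = Add(Add(-5, Rational(-872, 1995)), 491) = Add(Rational(-10847, 1995), 491) = Rational(968698, 1995)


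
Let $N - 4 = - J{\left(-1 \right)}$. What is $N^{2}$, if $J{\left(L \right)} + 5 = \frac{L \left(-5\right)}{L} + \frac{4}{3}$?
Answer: $\frac{1444}{9} \approx 160.44$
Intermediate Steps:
$J{\left(L \right)} = - \frac{26}{3}$ ($J{\left(L \right)} = -5 + \left(\frac{L \left(-5\right)}{L} + \frac{4}{3}\right) = -5 + \left(\frac{\left(-5\right) L}{L} + 4 \cdot \frac{1}{3}\right) = -5 + \left(-5 + \frac{4}{3}\right) = -5 - \frac{11}{3} = - \frac{26}{3}$)
$N = \frac{38}{3}$ ($N = 4 - - \frac{26}{3} = 4 + \frac{26}{3} = \frac{38}{3} \approx 12.667$)
$N^{2} = \left(\frac{38}{3}\right)^{2} = \frac{1444}{9}$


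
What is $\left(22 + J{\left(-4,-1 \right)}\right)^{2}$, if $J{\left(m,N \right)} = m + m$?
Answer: $196$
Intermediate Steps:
$J{\left(m,N \right)} = 2 m$
$\left(22 + J{\left(-4,-1 \right)}\right)^{2} = \left(22 + 2 \left(-4\right)\right)^{2} = \left(22 - 8\right)^{2} = 14^{2} = 196$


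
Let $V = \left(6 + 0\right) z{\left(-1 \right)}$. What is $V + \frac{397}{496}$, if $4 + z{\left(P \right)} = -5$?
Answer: $- \frac{26387}{496} \approx -53.2$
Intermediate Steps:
$z{\left(P \right)} = -9$ ($z{\left(P \right)} = -4 - 5 = -9$)
$V = -54$ ($V = \left(6 + 0\right) \left(-9\right) = 6 \left(-9\right) = -54$)
$V + \frac{397}{496} = -54 + \frac{397}{496} = - \frac{26387}{496}$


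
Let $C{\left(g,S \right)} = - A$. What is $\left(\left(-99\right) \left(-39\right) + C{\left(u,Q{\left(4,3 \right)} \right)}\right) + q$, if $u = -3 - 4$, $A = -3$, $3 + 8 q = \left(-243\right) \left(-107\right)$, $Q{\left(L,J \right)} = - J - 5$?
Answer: $\frac{28455}{4} \approx 7113.8$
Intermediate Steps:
$Q{\left(L,J \right)} = -5 - J$
$q = \frac{12999}{4}$ ($q = - \frac{3}{8} + \frac{\left(-243\right) \left(-107\right)}{8} = - \frac{3}{8} + \frac{1}{8} \cdot 26001 = - \frac{3}{8} + \frac{26001}{8} = \frac{12999}{4} \approx 3249.8$)
$u = -7$
$C{\left(g,S \right)} = 3$ ($C{\left(g,S \right)} = \left(-1\right) \left(-3\right) = 3$)
$\left(\left(-99\right) \left(-39\right) + C{\left(u,Q{\left(4,3 \right)} \right)}\right) + q = \left(\left(-99\right) \left(-39\right) + 3\right) + \frac{12999}{4} = \left(3861 + 3\right) + \frac{12999}{4} = 3864 + \frac{12999}{4} = \frac{28455}{4}$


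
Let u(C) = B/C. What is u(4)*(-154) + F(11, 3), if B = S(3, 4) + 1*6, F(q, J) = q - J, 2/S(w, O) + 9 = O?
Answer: -1038/5 ≈ -207.60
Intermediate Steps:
S(w, O) = 2/(-9 + O)
B = 28/5 (B = 2/(-9 + 4) + 1*6 = 2/(-5) + 6 = 2*(-⅕) + 6 = -⅖ + 6 = 28/5 ≈ 5.6000)
u(C) = 28/(5*C)
u(4)*(-154) + F(11, 3) = ((28/5)/4)*(-154) + (11 - 1*3) = ((28/5)*(¼))*(-154) + (11 - 3) = (7/5)*(-154) + 8 = -1078/5 + 8 = -1038/5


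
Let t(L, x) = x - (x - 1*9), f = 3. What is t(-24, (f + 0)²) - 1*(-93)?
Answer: 102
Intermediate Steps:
t(L, x) = 9 (t(L, x) = x - (x - 9) = x - (-9 + x) = x + (9 - x) = 9)
t(-24, (f + 0)²) - 1*(-93) = 9 - 1*(-93) = 9 + 93 = 102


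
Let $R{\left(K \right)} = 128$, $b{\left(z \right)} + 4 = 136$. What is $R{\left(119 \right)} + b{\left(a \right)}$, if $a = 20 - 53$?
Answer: $260$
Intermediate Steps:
$a = -33$
$b{\left(z \right)} = 132$ ($b{\left(z \right)} = -4 + 136 = 132$)
$R{\left(119 \right)} + b{\left(a \right)} = 128 + 132 = 260$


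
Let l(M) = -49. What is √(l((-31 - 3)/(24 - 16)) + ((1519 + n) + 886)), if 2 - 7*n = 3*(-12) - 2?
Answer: 2*√28931/7 ≈ 48.597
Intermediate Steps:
n = 40/7 (n = 2/7 - (3*(-12) - 2)/7 = 2/7 - (-36 - 2)/7 = 2/7 - ⅐*(-38) = 2/7 + 38/7 = 40/7 ≈ 5.7143)
√(l((-31 - 3)/(24 - 16)) + ((1519 + n) + 886)) = √(-49 + ((1519 + 40/7) + 886)) = √(-49 + (10673/7 + 886)) = √(-49 + 16875/7) = √(16532/7) = 2*√28931/7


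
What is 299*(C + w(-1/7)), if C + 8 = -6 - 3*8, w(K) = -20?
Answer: -17342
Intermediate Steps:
C = -38 (C = -8 + (-6 - 3*8) = -8 + (-6 - 24) = -8 - 30 = -38)
299*(C + w(-1/7)) = 299*(-38 - 20) = 299*(-58) = -17342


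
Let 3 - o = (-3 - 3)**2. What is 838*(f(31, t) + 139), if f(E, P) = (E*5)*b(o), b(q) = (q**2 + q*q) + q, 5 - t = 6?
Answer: 278730532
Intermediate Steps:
t = -1 (t = 5 - 1*6 = 5 - 6 = -1)
o = -33 (o = 3 - (-3 - 3)**2 = 3 - 1*(-6)**2 = 3 - 1*36 = 3 - 36 = -33)
b(q) = q + 2*q**2 (b(q) = (q**2 + q**2) + q = 2*q**2 + q = q + 2*q**2)
f(E, P) = 10725*E (f(E, P) = (E*5)*(-33*(1 + 2*(-33))) = (5*E)*(-33*(1 - 66)) = (5*E)*(-33*(-65)) = (5*E)*2145 = 10725*E)
838*(f(31, t) + 139) = 838*(10725*31 + 139) = 838*(332475 + 139) = 838*332614 = 278730532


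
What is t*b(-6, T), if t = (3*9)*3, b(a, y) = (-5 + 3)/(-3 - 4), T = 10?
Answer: 162/7 ≈ 23.143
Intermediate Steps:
b(a, y) = 2/7 (b(a, y) = -2/(-7) = -2*(-1/7) = 2/7)
t = 81 (t = 27*3 = 81)
t*b(-6, T) = 81*(2/7) = 162/7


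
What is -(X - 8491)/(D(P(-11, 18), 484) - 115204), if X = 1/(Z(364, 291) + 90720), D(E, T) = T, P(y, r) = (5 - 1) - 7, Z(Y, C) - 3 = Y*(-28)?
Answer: -8547359/115481454 ≈ -0.074015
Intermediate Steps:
Z(Y, C) = 3 - 28*Y (Z(Y, C) = 3 + Y*(-28) = 3 - 28*Y)
P(y, r) = -3 (P(y, r) = 4 - 7 = -3)
X = 1/80531 (X = 1/((3 - 28*364) + 90720) = 1/((3 - 10192) + 90720) = 1/(-10189 + 90720) = 1/80531 ≈ 1.2418e-5)
-(X - 8491)/(D(P(-11, 18), 484) - 115204) = -(1/80531 - 8491)/(484 - 115204) = -(-683788720)/(80531*(-114720)) = -(-683788720)*(-1)/(80531*114720) = -1*8547359/115481454 = -8547359/115481454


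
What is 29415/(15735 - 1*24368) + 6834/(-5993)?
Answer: -235282017/51737569 ≈ -4.5476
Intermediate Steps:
29415/(15735 - 1*24368) + 6834/(-5993) = 29415/(15735 - 24368) + 6834*(-1/5993) = 29415/(-8633) - 6834/5993 = 29415*(-1/8633) - 6834/5993 = -29415/8633 - 6834/5993 = -235282017/51737569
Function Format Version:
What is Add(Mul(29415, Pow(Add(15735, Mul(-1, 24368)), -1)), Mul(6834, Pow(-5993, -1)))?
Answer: Rational(-235282017, 51737569) ≈ -4.5476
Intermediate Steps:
Add(Mul(29415, Pow(Add(15735, Mul(-1, 24368)), -1)), Mul(6834, Pow(-5993, -1))) = Add(Mul(29415, Pow(Add(15735, -24368), -1)), Mul(6834, Rational(-1, 5993))) = Add(Mul(29415, Pow(-8633, -1)), Rational(-6834, 5993)) = Add(Mul(29415, Rational(-1, 8633)), Rational(-6834, 5993)) = Add(Rational(-29415, 8633), Rational(-6834, 5993)) = Rational(-235282017, 51737569)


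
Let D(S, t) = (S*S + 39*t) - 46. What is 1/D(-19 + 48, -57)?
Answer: -1/1428 ≈ -0.00070028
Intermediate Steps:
D(S, t) = -46 + S² + 39*t (D(S, t) = (S² + 39*t) - 46 = -46 + S² + 39*t)
1/D(-19 + 48, -57) = 1/(-46 + (-19 + 48)² + 39*(-57)) = 1/(-46 + 29² - 2223) = 1/(-46 + 841 - 2223) = 1/(-1428) = -1/1428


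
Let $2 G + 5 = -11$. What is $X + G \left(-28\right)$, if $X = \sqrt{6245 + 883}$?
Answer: $224 + 18 \sqrt{22} \approx 308.43$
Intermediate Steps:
$G = -8$ ($G = - \frac{5}{2} + \frac{1}{2} \left(-11\right) = - \frac{5}{2} - \frac{11}{2} = -8$)
$X = 18 \sqrt{22}$ ($X = \sqrt{7128} = 18 \sqrt{22} \approx 84.427$)
$X + G \left(-28\right) = 18 \sqrt{22} - -224 = 18 \sqrt{22} + 224 = 224 + 18 \sqrt{22}$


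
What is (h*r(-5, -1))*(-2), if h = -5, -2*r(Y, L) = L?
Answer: 5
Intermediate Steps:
r(Y, L) = -L/2
(h*r(-5, -1))*(-2) = -(-5)*(-1)/2*(-2) = -5*½*(-2) = -5/2*(-2) = 5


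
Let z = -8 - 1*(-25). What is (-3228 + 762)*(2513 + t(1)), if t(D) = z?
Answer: -6238980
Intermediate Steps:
z = 17 (z = -8 + 25 = 17)
t(D) = 17
(-3228 + 762)*(2513 + t(1)) = (-3228 + 762)*(2513 + 17) = -2466*2530 = -6238980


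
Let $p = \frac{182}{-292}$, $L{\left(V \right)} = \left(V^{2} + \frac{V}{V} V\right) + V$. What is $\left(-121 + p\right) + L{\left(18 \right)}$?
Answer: $\frac{34803}{146} \approx 238.38$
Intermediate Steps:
$L{\left(V \right)} = V^{2} + 2 V$ ($L{\left(V \right)} = \left(V^{2} + 1 V\right) + V = \left(V^{2} + V\right) + V = \left(V + V^{2}\right) + V = V^{2} + 2 V$)
$p = - \frac{91}{146}$ ($p = 182 \left(- \frac{1}{292}\right) = - \frac{91}{146} \approx -0.62329$)
$\left(-121 + p\right) + L{\left(18 \right)} = \left(-121 - \frac{91}{146}\right) + 18 \left(2 + 18\right) = - \frac{17757}{146} + 18 \cdot 20 = - \frac{17757}{146} + 360 = \frac{34803}{146}$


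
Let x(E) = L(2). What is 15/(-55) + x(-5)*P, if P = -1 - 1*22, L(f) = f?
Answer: -509/11 ≈ -46.273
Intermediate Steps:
P = -23 (P = -1 - 22 = -23)
x(E) = 2
15/(-55) + x(-5)*P = 15/(-55) + 2*(-23) = 15*(-1/55) - 46 = -3/11 - 46 = -509/11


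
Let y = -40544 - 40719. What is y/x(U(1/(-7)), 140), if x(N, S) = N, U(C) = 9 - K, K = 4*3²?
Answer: 81263/27 ≈ 3009.7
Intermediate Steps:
K = 36 (K = 4*9 = 36)
U(C) = -27 (U(C) = 9 - 1*36 = 9 - 36 = -27)
y = -81263
y/x(U(1/(-7)), 140) = -81263/(-27) = -81263*(-1/27) = 81263/27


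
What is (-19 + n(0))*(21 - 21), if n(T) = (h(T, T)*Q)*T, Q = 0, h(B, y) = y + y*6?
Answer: 0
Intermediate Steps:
h(B, y) = 7*y (h(B, y) = y + 6*y = 7*y)
n(T) = 0 (n(T) = ((7*T)*0)*T = 0*T = 0)
(-19 + n(0))*(21 - 21) = (-19 + 0)*(21 - 21) = -19*0 = 0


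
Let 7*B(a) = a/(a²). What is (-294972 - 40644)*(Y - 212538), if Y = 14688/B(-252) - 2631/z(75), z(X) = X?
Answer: 219175749503232/25 ≈ 8.7670e+12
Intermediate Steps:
B(a) = 1/(7*a) (B(a) = (a/(a²))/7 = (a/a²)/7 = 1/(7*a))
Y = -647741677/25 (Y = 14688/(((⅐)/(-252))) - 2631/75 = 14688/(((⅐)*(-1/252))) - 2631*1/75 = 14688/(-1/1764) - 877/25 = 14688*(-1764) - 877/25 = -25909632 - 877/25 = -647741677/25 ≈ -2.5910e+7)
(-294972 - 40644)*(Y - 212538) = (-294972 - 40644)*(-647741677/25 - 212538) = -335616*(-653055127/25) = 219175749503232/25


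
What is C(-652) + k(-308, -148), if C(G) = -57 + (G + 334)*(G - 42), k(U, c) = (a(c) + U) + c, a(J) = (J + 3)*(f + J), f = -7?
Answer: 242654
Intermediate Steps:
a(J) = (-7 + J)*(3 + J) (a(J) = (J + 3)*(-7 + J) = (3 + J)*(-7 + J) = (-7 + J)*(3 + J))
k(U, c) = -21 + U + c**2 - 3*c (k(U, c) = ((-21 + c**2 - 4*c) + U) + c = (-21 + U + c**2 - 4*c) + c = -21 + U + c**2 - 3*c)
C(G) = -57 + (-42 + G)*(334 + G) (C(G) = -57 + (334 + G)*(-42 + G) = -57 + (-42 + G)*(334 + G))
C(-652) + k(-308, -148) = (-14085 + (-652)**2 + 292*(-652)) + (-21 - 308 + (-148)**2 - 3*(-148)) = (-14085 + 425104 - 190384) + (-21 - 308 + 21904 + 444) = 220635 + 22019 = 242654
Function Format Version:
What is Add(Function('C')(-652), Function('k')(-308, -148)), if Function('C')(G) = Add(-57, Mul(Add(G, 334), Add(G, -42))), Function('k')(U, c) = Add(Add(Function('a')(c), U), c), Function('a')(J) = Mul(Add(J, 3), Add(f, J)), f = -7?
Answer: 242654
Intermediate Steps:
Function('a')(J) = Mul(Add(-7, J), Add(3, J)) (Function('a')(J) = Mul(Add(J, 3), Add(-7, J)) = Mul(Add(3, J), Add(-7, J)) = Mul(Add(-7, J), Add(3, J)))
Function('k')(U, c) = Add(-21, U, Pow(c, 2), Mul(-3, c)) (Function('k')(U, c) = Add(Add(Add(-21, Pow(c, 2), Mul(-4, c)), U), c) = Add(Add(-21, U, Pow(c, 2), Mul(-4, c)), c) = Add(-21, U, Pow(c, 2), Mul(-3, c)))
Function('C')(G) = Add(-57, Mul(Add(-42, G), Add(334, G))) (Function('C')(G) = Add(-57, Mul(Add(334, G), Add(-42, G))) = Add(-57, Mul(Add(-42, G), Add(334, G))))
Add(Function('C')(-652), Function('k')(-308, -148)) = Add(Add(-14085, Pow(-652, 2), Mul(292, -652)), Add(-21, -308, Pow(-148, 2), Mul(-3, -148))) = Add(Add(-14085, 425104, -190384), Add(-21, -308, 21904, 444)) = Add(220635, 22019) = 242654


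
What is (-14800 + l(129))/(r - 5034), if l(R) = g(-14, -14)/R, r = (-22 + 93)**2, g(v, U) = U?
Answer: -1909214/903 ≈ -2114.3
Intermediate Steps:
r = 5041 (r = 71**2 = 5041)
l(R) = -14/R
(-14800 + l(129))/(r - 5034) = (-14800 - 14/129)/(5041 - 5034) = (-14800 - 14*1/129)/7 = (-14800 - 14/129)*(1/7) = -1909214/129*1/7 = -1909214/903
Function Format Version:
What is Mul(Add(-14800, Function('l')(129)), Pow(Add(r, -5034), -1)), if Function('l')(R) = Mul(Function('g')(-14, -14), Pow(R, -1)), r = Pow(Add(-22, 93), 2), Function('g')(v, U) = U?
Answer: Rational(-1909214, 903) ≈ -2114.3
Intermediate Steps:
r = 5041 (r = Pow(71, 2) = 5041)
Function('l')(R) = Mul(-14, Pow(R, -1))
Mul(Add(-14800, Function('l')(129)), Pow(Add(r, -5034), -1)) = Mul(Add(-14800, Mul(-14, Pow(129, -1))), Pow(Add(5041, -5034), -1)) = Mul(Add(-14800, Mul(-14, Rational(1, 129))), Pow(7, -1)) = Mul(Add(-14800, Rational(-14, 129)), Rational(1, 7)) = Mul(Rational(-1909214, 129), Rational(1, 7)) = Rational(-1909214, 903)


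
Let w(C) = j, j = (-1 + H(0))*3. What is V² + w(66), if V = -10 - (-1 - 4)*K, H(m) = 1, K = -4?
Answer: 900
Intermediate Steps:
V = -30 (V = -10 - (-1 - 4)*(-4) = -10 - (-5)*(-4) = -10 - 1*20 = -10 - 20 = -30)
j = 0 (j = (-1 + 1)*3 = 0*3 = 0)
w(C) = 0
V² + w(66) = (-30)² + 0 = 900 + 0 = 900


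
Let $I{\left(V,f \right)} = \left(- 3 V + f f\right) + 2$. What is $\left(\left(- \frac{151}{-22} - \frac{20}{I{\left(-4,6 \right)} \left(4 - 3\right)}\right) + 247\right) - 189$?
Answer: $\frac{7091}{110} \approx 64.464$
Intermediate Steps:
$I{\left(V,f \right)} = 2 + f^{2} - 3 V$ ($I{\left(V,f \right)} = \left(- 3 V + f^{2}\right) + 2 = \left(f^{2} - 3 V\right) + 2 = 2 + f^{2} - 3 V$)
$\left(\left(- \frac{151}{-22} - \frac{20}{I{\left(-4,6 \right)} \left(4 - 3\right)}\right) + 247\right) - 189 = \left(\left(- \frac{151}{-22} - \frac{20}{\left(2 + 6^{2} - -12\right) \left(4 - 3\right)}\right) + 247\right) - 189 = \left(\left(\left(-151\right) \left(- \frac{1}{22}\right) - \frac{20}{\left(2 + 36 + 12\right) 1}\right) + 247\right) - 189 = \left(\left(\frac{151}{22} - \frac{20}{50 \cdot 1}\right) + 247\right) - 189 = \left(\left(\frac{151}{22} - \frac{20}{50}\right) + 247\right) - 189 = \left(\left(\frac{151}{22} - \frac{2}{5}\right) + 247\right) - 189 = \left(\frac{711}{110} + 247\right) - 189 = \frac{27881}{110} - 189 = \frac{7091}{110}$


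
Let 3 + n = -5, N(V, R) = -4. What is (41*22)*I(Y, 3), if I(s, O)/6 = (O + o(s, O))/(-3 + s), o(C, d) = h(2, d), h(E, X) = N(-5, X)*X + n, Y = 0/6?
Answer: 30668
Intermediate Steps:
n = -8 (n = -3 - 5 = -8)
Y = 0 (Y = 0*(1/6) = 0)
h(E, X) = -8 - 4*X (h(E, X) = -4*X - 8 = -8 - 4*X)
o(C, d) = -8 - 4*d
I(s, O) = 6*(-8 - 3*O)/(-3 + s) (I(s, O) = 6*((O + (-8 - 4*O))/(-3 + s)) = 6*((-8 - 3*O)/(-3 + s)) = 6*(-8 - 3*O)/(-3 + s))
(41*22)*I(Y, 3) = (41*22)*(6*(-8 - 3*3)/(-3 + 0)) = 902*(6*(-8 - 9)/(-3)) = 902*(6*(-1/3)*(-17)) = 902*34 = 30668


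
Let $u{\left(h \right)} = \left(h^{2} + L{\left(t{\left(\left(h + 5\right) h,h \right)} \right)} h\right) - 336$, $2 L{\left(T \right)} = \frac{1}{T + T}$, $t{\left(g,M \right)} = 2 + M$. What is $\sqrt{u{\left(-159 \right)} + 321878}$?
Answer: $\frac{13 \sqrt{202339559}}{314} \approx 588.92$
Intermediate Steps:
$L{\left(T \right)} = \frac{1}{4 T}$ ($L{\left(T \right)} = \frac{1}{2 \left(T + T\right)} = \frac{1}{2 \cdot 2 T} = \frac{\frac{1}{2} \frac{1}{T}}{2} = \frac{1}{4 T}$)
$u{\left(h \right)} = -336 + h^{2} + \frac{h}{4 \left(2 + h\right)}$ ($u{\left(h \right)} = \left(h^{2} + \frac{1}{4 \left(2 + h\right)} h\right) - 336 = \left(h^{2} + \frac{h}{4 \left(2 + h\right)}\right) - 336 = -336 + h^{2} + \frac{h}{4 \left(2 + h\right)}$)
$\sqrt{u{\left(-159 \right)} + 321878} = \sqrt{\frac{\frac{1}{4} \left(-159\right) + \left(-336 + \left(-159\right)^{2}\right) \left(2 - 159\right)}{2 - 159} + 321878} = \sqrt{\frac{- \frac{159}{4} + \left(-336 + 25281\right) \left(-157\right)}{-157} + 321878} = \sqrt{- \frac{- \frac{159}{4} + 24945 \left(-157\right)}{157} + 321878} = \sqrt{- \frac{- \frac{159}{4} - 3916365}{157} + 321878} = \sqrt{\left(- \frac{1}{157}\right) \left(- \frac{15665619}{4}\right) + 321878} = \sqrt{\frac{15665619}{628} + 321878} = \sqrt{\frac{217805003}{628}} = \frac{13 \sqrt{202339559}}{314}$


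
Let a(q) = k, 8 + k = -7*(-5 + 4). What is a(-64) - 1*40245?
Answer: -40246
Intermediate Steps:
k = -1 (k = -8 - 7*(-5 + 4) = -8 - 7*(-1) = -8 + 7 = -1)
a(q) = -1
a(-64) - 1*40245 = -1 - 1*40245 = -1 - 40245 = -40246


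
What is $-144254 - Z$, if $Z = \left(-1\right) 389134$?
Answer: $244880$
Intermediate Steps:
$Z = -389134$
$-144254 - Z = -144254 - -389134 = -144254 + 389134 = 244880$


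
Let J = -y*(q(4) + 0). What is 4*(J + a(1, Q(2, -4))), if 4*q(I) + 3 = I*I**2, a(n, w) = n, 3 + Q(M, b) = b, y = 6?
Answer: -362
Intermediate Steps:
Q(M, b) = -3 + b
q(I) = -3/4 + I**3/4 (q(I) = -3/4 + (I*I**2)/4 = -3/4 + I**3/4)
J = -183/2 (J = -6*((-3/4 + (1/4)*4**3) + 0) = -6*((-3/4 + (1/4)*64) + 0) = -6*((-3/4 + 16) + 0) = -6*(61/4 + 0) = -6*61/4 = -1*183/2 = -183/2 ≈ -91.500)
4*(J + a(1, Q(2, -4))) = 4*(-183/2 + 1) = 4*(-181/2) = -362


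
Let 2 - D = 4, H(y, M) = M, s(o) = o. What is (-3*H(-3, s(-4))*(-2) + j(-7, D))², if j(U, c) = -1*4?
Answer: 784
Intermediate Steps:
D = -2 (D = 2 - 1*4 = 2 - 4 = -2)
j(U, c) = -4
(-3*H(-3, s(-4))*(-2) + j(-7, D))² = (-3*(-4)*(-2) - 4)² = (12*(-2) - 4)² = (-24 - 4)² = (-28)² = 784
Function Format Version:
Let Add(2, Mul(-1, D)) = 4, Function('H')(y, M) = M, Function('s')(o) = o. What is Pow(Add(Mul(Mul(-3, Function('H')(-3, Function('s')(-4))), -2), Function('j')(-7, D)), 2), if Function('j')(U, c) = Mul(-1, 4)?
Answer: 784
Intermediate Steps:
D = -2 (D = Add(2, Mul(-1, 4)) = Add(2, -4) = -2)
Function('j')(U, c) = -4
Pow(Add(Mul(Mul(-3, Function('H')(-3, Function('s')(-4))), -2), Function('j')(-7, D)), 2) = Pow(Add(Mul(Mul(-3, -4), -2), -4), 2) = Pow(Add(Mul(12, -2), -4), 2) = Pow(Add(-24, -4), 2) = Pow(-28, 2) = 784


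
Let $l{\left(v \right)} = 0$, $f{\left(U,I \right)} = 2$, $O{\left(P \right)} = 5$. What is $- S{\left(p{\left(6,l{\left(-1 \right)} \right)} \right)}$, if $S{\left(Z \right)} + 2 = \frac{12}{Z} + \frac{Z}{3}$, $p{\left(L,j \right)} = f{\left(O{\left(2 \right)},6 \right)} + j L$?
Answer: $- \frac{14}{3} \approx -4.6667$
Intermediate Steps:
$p{\left(L,j \right)} = 2 + L j$ ($p{\left(L,j \right)} = 2 + j L = 2 + L j$)
$S{\left(Z \right)} = -2 + \frac{12}{Z} + \frac{Z}{3}$ ($S{\left(Z \right)} = -2 + \left(\frac{12}{Z} + \frac{Z}{3}\right) = -2 + \frac{12}{Z} + \frac{Z}{3}$)
$- S{\left(p{\left(6,l{\left(-1 \right)} \right)} \right)} = - (-2 + \frac{12}{2 + 6 \cdot 0} + \frac{2 + 6 \cdot 0}{3}) = - (-2 + \frac{12}{2 + 0} + \frac{2 + 0}{3}) = - (-2 + \frac{12}{2} + \frac{1}{3} \cdot 2) = - (-2 + 12 \cdot \frac{1}{2} + \frac{2}{3}) = - (-2 + 6 + \frac{2}{3}) = \left(-1\right) \frac{14}{3} = - \frac{14}{3}$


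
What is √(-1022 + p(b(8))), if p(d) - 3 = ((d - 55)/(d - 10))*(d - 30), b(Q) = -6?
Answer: 5*I*√185/2 ≈ 34.004*I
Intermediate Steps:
p(d) = 3 + (-55 + d)*(-30 + d)/(-10 + d) (p(d) = 3 + ((d - 55)/(d - 10))*(d - 30) = 3 + ((-55 + d)/(-10 + d))*(-30 + d) = 3 + (-55 + d)*(-30 + d)/(-10 + d))
√(-1022 + p(b(8))) = √(-1022 + (1620 + (-6)² - 82*(-6))/(-10 - 6)) = √(-1022 + (1620 + 36 + 492)/(-16)) = √(-1022 - 1/16*2148) = √(-1022 - 537/4) = √(-4625/4) = 5*I*√185/2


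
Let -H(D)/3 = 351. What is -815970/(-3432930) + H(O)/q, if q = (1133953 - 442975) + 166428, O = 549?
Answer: 7733363317/32704608662 ≈ 0.23646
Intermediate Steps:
q = 857406 (q = 690978 + 166428 = 857406)
H(D) = -1053 (H(D) = -3*351 = -1053)
-815970/(-3432930) + H(O)/q = -815970/(-3432930) - 1053/857406 = -815970*(-1/3432930) - 1053*1/857406 = 27199/114431 - 351/285802 = 7733363317/32704608662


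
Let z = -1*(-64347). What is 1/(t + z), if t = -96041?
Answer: -1/31694 ≈ -3.1552e-5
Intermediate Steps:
z = 64347
1/(t + z) = 1/(-96041 + 64347) = 1/(-31694) = -1/31694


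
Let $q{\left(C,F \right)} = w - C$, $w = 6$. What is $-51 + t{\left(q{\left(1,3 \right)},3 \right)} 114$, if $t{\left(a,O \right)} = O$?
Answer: $291$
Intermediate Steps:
$q{\left(C,F \right)} = 6 - C$
$-51 + t{\left(q{\left(1,3 \right)},3 \right)} 114 = -51 + 3 \cdot 114 = -51 + 342 = 291$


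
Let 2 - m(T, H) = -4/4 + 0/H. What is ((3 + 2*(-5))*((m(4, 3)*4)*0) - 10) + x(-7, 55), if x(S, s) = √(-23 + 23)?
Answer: -10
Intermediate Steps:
m(T, H) = 3 (m(T, H) = 2 - (-4/4 + 0/H) = 2 - (-4*¼ + 0) = 2 - (-1 + 0) = 2 - 1*(-1) = 2 + 1 = 3)
x(S, s) = 0 (x(S, s) = √0 = 0)
((3 + 2*(-5))*((m(4, 3)*4)*0) - 10) + x(-7, 55) = ((3 + 2*(-5))*((3*4)*0) - 10) + 0 = ((3 - 10)*(12*0) - 10) + 0 = (-7*0 - 10) + 0 = (0 - 10) + 0 = -10 + 0 = -10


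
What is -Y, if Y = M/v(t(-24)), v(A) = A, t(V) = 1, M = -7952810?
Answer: 7952810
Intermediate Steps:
Y = -7952810 (Y = -7952810/1 = -7952810*1 = -7952810)
-Y = -1*(-7952810) = 7952810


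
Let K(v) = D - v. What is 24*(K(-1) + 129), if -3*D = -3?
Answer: 3144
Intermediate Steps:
D = 1 (D = -⅓*(-3) = 1)
K(v) = 1 - v
24*(K(-1) + 129) = 24*((1 - 1*(-1)) + 129) = 24*((1 + 1) + 129) = 24*(2 + 129) = 24*131 = 3144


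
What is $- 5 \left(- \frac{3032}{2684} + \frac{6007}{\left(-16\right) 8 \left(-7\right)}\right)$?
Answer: $- \frac{16757645}{601216} \approx -27.873$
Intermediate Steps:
$- 5 \left(- \frac{3032}{2684} + \frac{6007}{\left(-16\right) 8 \left(-7\right)}\right) = - 5 \left(\left(-3032\right) \frac{1}{2684} + \frac{6007}{\left(-128\right) \left(-7\right)}\right) = - 5 \left(- \frac{758}{671} + \frac{6007}{896}\right) = \left(-5\right) \frac{3351529}{601216} = - \frac{16757645}{601216}$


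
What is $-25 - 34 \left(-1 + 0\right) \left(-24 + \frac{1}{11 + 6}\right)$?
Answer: $-839$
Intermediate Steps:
$-25 - 34 \left(-1 + 0\right) \left(-24 + \frac{1}{11 + 6}\right) = -25 - 34 \left(- (-24 + \frac{1}{17})\right) = -25 - 34 \left(\left(-1\right) \left(- \frac{407}{17}\right)\right) = -25 - 814 = -839$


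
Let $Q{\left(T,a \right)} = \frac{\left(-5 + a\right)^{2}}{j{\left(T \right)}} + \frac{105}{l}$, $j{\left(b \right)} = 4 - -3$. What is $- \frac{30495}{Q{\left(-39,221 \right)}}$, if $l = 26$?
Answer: $- \frac{1850030}{404597} \approx -4.5725$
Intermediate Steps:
$j{\left(b \right)} = 7$ ($j{\left(b \right)} = 4 + 3 = 7$)
$Q{\left(T,a \right)} = \frac{105}{26} + \frac{\left(-5 + a\right)^{2}}{7}$ ($Q{\left(T,a \right)} = \frac{\left(-5 + a\right)^{2}}{7} + \frac{105}{26} = \frac{105}{26} + \frac{\left(-5 + a\right)^{2}}{7}$)
$- \frac{30495}{Q{\left(-39,221 \right)}} = - \frac{30495}{\frac{105}{26} + \frac{\left(-5 + 221\right)^{2}}{7}} = - \frac{30495}{\frac{105}{26} + \frac{216^{2}}{7}} = - \frac{30495}{\frac{105}{26} + \frac{1}{7} \cdot 46656} = - \frac{30495}{\frac{105}{26} + \frac{46656}{7}} = - \frac{30495}{\frac{1213791}{182}} = \left(-30495\right) \frac{182}{1213791} = - \frac{1850030}{404597}$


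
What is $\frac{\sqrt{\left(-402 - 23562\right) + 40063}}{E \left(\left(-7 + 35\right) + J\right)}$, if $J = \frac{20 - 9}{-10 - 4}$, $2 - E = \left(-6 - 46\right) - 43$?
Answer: $\frac{14 \sqrt{16099}}{36957} \approx 0.048065$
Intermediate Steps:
$E = 97$ ($E = 2 - \left(\left(-6 - 46\right) - 43\right) = 2 - \left(-52 - 43\right) = 2 - -95 = 2 + 95 = 97$)
$J = - \frac{11}{14}$ ($J = \frac{11}{-14} = 11 \left(- \frac{1}{14}\right) = - \frac{11}{14} \approx -0.78571$)
$\frac{\sqrt{\left(-402 - 23562\right) + 40063}}{E \left(\left(-7 + 35\right) + J\right)} = \frac{\sqrt{\left(-402 - 23562\right) + 40063}}{97 \left(\left(-7 + 35\right) - \frac{11}{14}\right)} = \frac{\sqrt{-23964 + 40063}}{97 \left(28 - \frac{11}{14}\right)} = \frac{\sqrt{16099}}{97 \cdot \frac{381}{14}} = \frac{\sqrt{16099}}{\frac{36957}{14}} = \sqrt{16099} \cdot \frac{14}{36957} = \frac{14 \sqrt{16099}}{36957}$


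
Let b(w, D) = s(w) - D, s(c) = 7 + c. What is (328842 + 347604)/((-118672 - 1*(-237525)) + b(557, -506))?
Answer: 676446/119923 ≈ 5.6407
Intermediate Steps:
b(w, D) = 7 + w - D (b(w, D) = (7 + w) - D = 7 + w - D)
(328842 + 347604)/((-118672 - 1*(-237525)) + b(557, -506)) = (328842 + 347604)/((-118672 - 1*(-237525)) + (7 + 557 - 1*(-506))) = 676446/((-118672 + 237525) + (7 + 557 + 506)) = 676446/(118853 + 1070) = 676446/119923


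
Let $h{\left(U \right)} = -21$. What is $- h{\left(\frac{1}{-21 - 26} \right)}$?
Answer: $21$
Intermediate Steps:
$- h{\left(\frac{1}{-21 - 26} \right)} = \left(-1\right) \left(-21\right) = 21$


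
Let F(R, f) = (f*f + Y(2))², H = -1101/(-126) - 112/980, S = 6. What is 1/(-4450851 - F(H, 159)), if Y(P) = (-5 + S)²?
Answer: -1/643630375 ≈ -1.5537e-9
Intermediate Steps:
H = 1811/210 (H = -1101*(-1/126) - 112*1/980 = 367/42 - 4/35 = 1811/210 ≈ 8.6238)
Y(P) = 1 (Y(P) = (-5 + 6)² = 1² = 1)
F(R, f) = (1 + f²)² (F(R, f) = (f*f + 1)² = (f² + 1)² = (1 + f²)²)
1/(-4450851 - F(H, 159)) = 1/(-4450851 - (1 + 159²)²) = 1/(-4450851 - (1 + 25281)²) = 1/(-4450851 - 1*25282²) = 1/(-4450851 - 1*639179524) = 1/(-4450851 - 639179524) = 1/(-643630375) = -1/643630375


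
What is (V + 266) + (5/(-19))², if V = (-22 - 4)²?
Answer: 340087/361 ≈ 942.07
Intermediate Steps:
V = 676 (V = (-26)² = 676)
(V + 266) + (5/(-19))² = (676 + 266) + (5/(-19))² = 942 + (5*(-1/19))² = 942 + (-5/19)² = 942 + 25/361 = 340087/361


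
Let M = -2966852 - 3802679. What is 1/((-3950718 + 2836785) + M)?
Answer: -1/7883464 ≈ -1.2685e-7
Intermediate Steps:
M = -6769531
1/((-3950718 + 2836785) + M) = 1/((-3950718 + 2836785) - 6769531) = 1/(-1113933 - 6769531) = 1/(-7883464) = -1/7883464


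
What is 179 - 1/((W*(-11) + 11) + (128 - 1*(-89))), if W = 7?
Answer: 27028/151 ≈ 178.99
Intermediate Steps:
179 - 1/((W*(-11) + 11) + (128 - 1*(-89))) = 179 - 1/((7*(-11) + 11) + (128 - 1*(-89))) = 179 - 1/((-77 + 11) + (128 + 89)) = 179 - 1/(-66 + 217) = 179 - 1/151 = 27028/151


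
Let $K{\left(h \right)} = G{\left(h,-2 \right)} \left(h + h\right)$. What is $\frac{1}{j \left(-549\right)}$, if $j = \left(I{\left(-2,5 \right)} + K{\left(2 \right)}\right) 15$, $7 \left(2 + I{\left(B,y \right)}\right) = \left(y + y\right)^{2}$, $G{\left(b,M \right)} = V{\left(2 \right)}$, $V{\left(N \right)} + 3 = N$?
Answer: $- \frac{7}{477630} \approx -1.4656 \cdot 10^{-5}$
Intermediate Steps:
$V{\left(N \right)} = -3 + N$
$G{\left(b,M \right)} = -1$ ($G{\left(b,M \right)} = -3 + 2 = -1$)
$K{\left(h \right)} = - 2 h$ ($K{\left(h \right)} = - (h + h) = - 2 h$)
$I{\left(B,y \right)} = -2 + \frac{4 y^{2}}{7}$ ($I{\left(B,y \right)} = -2 + \frac{\left(y + y\right)^{2}}{7} = -2 + \frac{\left(2 y\right)^{2}}{7} = -2 + \frac{4 y^{2}}{7}$)
$j = \frac{870}{7}$ ($j = \left(\left(-2 + \frac{4 \cdot 5^{2}}{7}\right) - 4\right) 15 = \left(\left(-2 + \frac{4}{7} \cdot 25\right) - 4\right) 15 = \left(\left(-2 + \frac{100}{7}\right) - 4\right) 15 = \left(\frac{86}{7} - 4\right) 15 = \frac{58}{7} \cdot 15 = \frac{870}{7} \approx 124.29$)
$\frac{1}{j \left(-549\right)} = \frac{1}{\frac{870}{7} \left(-549\right)} = \frac{7}{870} \left(- \frac{1}{549}\right) = - \frac{7}{477630}$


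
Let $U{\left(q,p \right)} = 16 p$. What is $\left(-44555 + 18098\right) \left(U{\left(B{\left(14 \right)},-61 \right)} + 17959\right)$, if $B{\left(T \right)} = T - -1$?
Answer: $-449319231$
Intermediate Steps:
$B{\left(T \right)} = 1 + T$ ($B{\left(T \right)} = T + 1 = 1 + T$)
$\left(-44555 + 18098\right) \left(U{\left(B{\left(14 \right)},-61 \right)} + 17959\right) = \left(-44555 + 18098\right) \left(16 \left(-61\right) + 17959\right) = - 26457 \left(-976 + 17959\right) = \left(-26457\right) 16983 = -449319231$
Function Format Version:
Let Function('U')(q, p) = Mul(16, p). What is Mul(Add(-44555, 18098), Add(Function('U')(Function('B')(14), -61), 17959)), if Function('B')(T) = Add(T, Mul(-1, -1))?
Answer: -449319231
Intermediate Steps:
Function('B')(T) = Add(1, T) (Function('B')(T) = Add(T, 1) = Add(1, T))
Mul(Add(-44555, 18098), Add(Function('U')(Function('B')(14), -61), 17959)) = Mul(Add(-44555, 18098), Add(Mul(16, -61), 17959)) = Mul(-26457, Add(-976, 17959)) = Mul(-26457, 16983) = -449319231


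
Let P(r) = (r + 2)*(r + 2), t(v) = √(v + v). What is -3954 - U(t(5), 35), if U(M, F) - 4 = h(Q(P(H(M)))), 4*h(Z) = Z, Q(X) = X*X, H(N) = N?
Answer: -4047 - 28*√10 ≈ -4135.5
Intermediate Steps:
t(v) = √2*√v (t(v) = √(2*v) = √2*√v)
P(r) = (2 + r)² (P(r) = (2 + r)*(2 + r) = (2 + r)²)
Q(X) = X²
h(Z) = Z/4
U(M, F) = 4 + (2 + M)⁴/4 (U(M, F) = 4 + ((2 + M)²)²/4 = 4 + (2 + M)⁴/4)
-3954 - U(t(5), 35) = -3954 - (4 + (2 + √2*√5)⁴/4) = -3954 - (4 + (2 + √10)⁴/4) = -3954 + (-4 - (2 + √10)⁴/4) = -3958 - (2 + √10)⁴/4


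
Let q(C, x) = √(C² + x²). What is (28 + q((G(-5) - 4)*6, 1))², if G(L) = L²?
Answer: (28 + √15877)² ≈ 23717.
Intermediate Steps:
(28 + q((G(-5) - 4)*6, 1))² = (28 + √((((-5)² - 4)*6)² + 1²))² = (28 + √(((25 - 4)*6)² + 1))² = (28 + √((21*6)² + 1))² = (28 + √(126² + 1))² = (28 + √(15876 + 1))² = (28 + √15877)²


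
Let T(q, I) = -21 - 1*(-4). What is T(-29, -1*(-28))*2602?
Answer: -44234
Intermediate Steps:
T(q, I) = -17 (T(q, I) = -21 + 4 = -17)
T(-29, -1*(-28))*2602 = -17*2602 = -44234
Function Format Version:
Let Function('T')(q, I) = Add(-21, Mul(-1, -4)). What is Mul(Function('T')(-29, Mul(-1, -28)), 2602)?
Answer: -44234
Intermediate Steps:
Function('T')(q, I) = -17 (Function('T')(q, I) = Add(-21, 4) = -17)
Mul(Function('T')(-29, Mul(-1, -28)), 2602) = Mul(-17, 2602) = -44234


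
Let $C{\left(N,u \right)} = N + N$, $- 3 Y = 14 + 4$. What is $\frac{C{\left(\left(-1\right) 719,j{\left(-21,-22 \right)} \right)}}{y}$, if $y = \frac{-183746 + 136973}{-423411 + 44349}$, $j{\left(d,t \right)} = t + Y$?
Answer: $- \frac{60565684}{5197} \approx -11654.0$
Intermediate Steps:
$Y = -6$ ($Y = - \frac{14 + 4}{3} = \left(- \frac{1}{3}\right) 18 = -6$)
$j{\left(d,t \right)} = -6 + t$ ($j{\left(d,t \right)} = t - 6 = -6 + t$)
$C{\left(N,u \right)} = 2 N$
$y = \frac{5197}{42118}$ ($y = - \frac{46773}{-379062} = \left(-46773\right) \left(- \frac{1}{379062}\right) = \frac{5197}{42118} \approx 0.12339$)
$\frac{C{\left(\left(-1\right) 719,j{\left(-21,-22 \right)} \right)}}{y} = \frac{2 \left(\left(-1\right) 719\right)}{\frac{5197}{42118}} = 2 \left(-719\right) \frac{42118}{5197} = \left(-1438\right) \frac{42118}{5197} = - \frac{60565684}{5197}$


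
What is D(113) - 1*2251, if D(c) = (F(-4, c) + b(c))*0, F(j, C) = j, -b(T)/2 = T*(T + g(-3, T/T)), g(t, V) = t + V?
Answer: -2251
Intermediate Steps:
g(t, V) = V + t
b(T) = -2*T*(-2 + T) (b(T) = -2*T*(T + (T/T - 3)) = -2*T*(T + (1 - 3)) = -2*T*(T - 2) = -2*T*(-2 + T))
D(c) = 0 (D(c) = (-4 + 2*c*(2 - c))*0 = 0)
D(113) - 1*2251 = 0 - 1*2251 = 0 - 2251 = -2251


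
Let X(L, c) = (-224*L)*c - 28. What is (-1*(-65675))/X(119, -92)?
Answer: 65675/2452324 ≈ 0.026781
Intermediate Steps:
X(L, c) = -28 - 224*L*c (X(L, c) = -224*L*c - 28 = -28 - 224*L*c)
(-1*(-65675))/X(119, -92) = (-1*(-65675))/(-28 - 224*119*(-92)) = 65675/(-28 + 2452352) = 65675/2452324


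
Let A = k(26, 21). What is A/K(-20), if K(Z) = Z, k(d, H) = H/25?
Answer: -21/500 ≈ -0.042000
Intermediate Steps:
k(d, H) = H/25 (k(d, H) = H*(1/25) = H/25)
A = 21/25 (A = (1/25)*21 = 21/25 ≈ 0.84000)
A/K(-20) = (21/25)/(-20) = (21/25)*(-1/20) = -21/500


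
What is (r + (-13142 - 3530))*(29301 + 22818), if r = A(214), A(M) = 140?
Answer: -861631308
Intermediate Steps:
r = 140
(r + (-13142 - 3530))*(29301 + 22818) = (140 + (-13142 - 3530))*(29301 + 22818) = (140 - 16672)*52119 = -16532*52119 = -861631308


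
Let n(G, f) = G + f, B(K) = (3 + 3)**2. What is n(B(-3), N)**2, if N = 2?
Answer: 1444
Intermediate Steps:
B(K) = 36 (B(K) = 6**2 = 36)
n(B(-3), N)**2 = (36 + 2)**2 = 38**2 = 1444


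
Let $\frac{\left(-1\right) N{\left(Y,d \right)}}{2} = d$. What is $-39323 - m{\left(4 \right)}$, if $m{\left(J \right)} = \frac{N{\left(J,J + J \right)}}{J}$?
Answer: $-39319$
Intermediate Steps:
$N{\left(Y,d \right)} = - 2 d$
$m{\left(J \right)} = -4$ ($m{\left(J \right)} = \frac{\left(-2\right) \left(J + J\right)}{J} = \frac{\left(-2\right) 2 J}{J} = \frac{\left(-4\right) J}{J} = -4$)
$-39323 - m{\left(4 \right)} = -39323 - -4 = -39323 + 4 = -39319$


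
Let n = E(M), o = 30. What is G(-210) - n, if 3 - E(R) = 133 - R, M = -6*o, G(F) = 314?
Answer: 624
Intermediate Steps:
M = -180 (M = -6*30 = -180)
E(R) = -130 + R (E(R) = 3 - (133 - R) = 3 + (-133 + R) = -130 + R)
n = -310 (n = -130 - 180 = -310)
G(-210) - n = 314 - 1*(-310) = 314 + 310 = 624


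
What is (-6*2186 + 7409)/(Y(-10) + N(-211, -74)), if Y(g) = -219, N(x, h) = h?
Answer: 5707/293 ≈ 19.478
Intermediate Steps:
(-6*2186 + 7409)/(Y(-10) + N(-211, -74)) = (-6*2186 + 7409)/(-219 - 74) = (-13116 + 7409)/(-293) = -5707*(-1/293) = 5707/293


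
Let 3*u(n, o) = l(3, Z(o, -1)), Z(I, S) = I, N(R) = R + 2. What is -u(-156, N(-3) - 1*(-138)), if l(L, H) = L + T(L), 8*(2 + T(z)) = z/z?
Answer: -3/8 ≈ -0.37500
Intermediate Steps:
N(R) = 2 + R
T(z) = -15/8 (T(z) = -2 + (z/z)/8 = -2 + (1/8)*1 = -2 + 1/8 = -15/8)
l(L, H) = -15/8 + L (l(L, H) = L - 15/8 = -15/8 + L)
u(n, o) = 3/8 (u(n, o) = (-15/8 + 3)/3 = (1/3)*(9/8) = 3/8)
-u(-156, N(-3) - 1*(-138)) = -1*3/8 = -3/8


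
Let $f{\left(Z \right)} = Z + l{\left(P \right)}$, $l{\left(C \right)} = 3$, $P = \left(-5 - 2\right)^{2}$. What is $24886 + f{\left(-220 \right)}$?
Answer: $24669$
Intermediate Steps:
$P = 49$ ($P = \left(-7\right)^{2} = 49$)
$f{\left(Z \right)} = 3 + Z$ ($f{\left(Z \right)} = Z + 3 = 3 + Z$)
$24886 + f{\left(-220 \right)} = 24886 + \left(3 - 220\right) = 24886 - 217 = 24669$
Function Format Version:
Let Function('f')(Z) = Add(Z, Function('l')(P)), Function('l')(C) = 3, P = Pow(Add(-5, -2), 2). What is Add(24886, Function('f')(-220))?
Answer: 24669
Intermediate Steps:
P = 49 (P = Pow(-7, 2) = 49)
Function('f')(Z) = Add(3, Z) (Function('f')(Z) = Add(Z, 3) = Add(3, Z))
Add(24886, Function('f')(-220)) = Add(24886, Add(3, -220)) = Add(24886, -217) = 24669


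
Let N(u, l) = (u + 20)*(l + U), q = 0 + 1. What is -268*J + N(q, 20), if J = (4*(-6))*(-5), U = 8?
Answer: -31572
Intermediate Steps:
q = 1
J = 120 (J = -24*(-5) = 120)
N(u, l) = (8 + l)*(20 + u) (N(u, l) = (u + 20)*(l + 8) = (20 + u)*(8 + l) = (8 + l)*(20 + u))
-268*J + N(q, 20) = -268*120 + (160 + 8*1 + 20*20 + 20*1) = -32160 + (160 + 8 + 400 + 20) = -32160 + 588 = -31572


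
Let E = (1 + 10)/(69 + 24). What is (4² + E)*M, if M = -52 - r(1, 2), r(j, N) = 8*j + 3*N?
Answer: -32978/31 ≈ -1063.8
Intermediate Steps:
r(j, N) = 3*N + 8*j
E = 11/93 ≈ 0.11828
M = -66 (M = -52 - (3*2 + 8*1) = -52 - (6 + 8) = -52 - 1*14 = -52 - 14 = -66)
(4² + E)*M = (4² + 11/93)*(-66) = (16 + 11/93)*(-66) = (1499/93)*(-66) = -32978/31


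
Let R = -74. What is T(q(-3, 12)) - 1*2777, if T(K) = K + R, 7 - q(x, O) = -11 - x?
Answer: -2836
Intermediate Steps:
q(x, O) = 18 + x (q(x, O) = 7 - (-11 - x) = 7 + (11 + x) = 18 + x)
T(K) = -74 + K (T(K) = K - 74 = -74 + K)
T(q(-3, 12)) - 1*2777 = (-74 + (18 - 3)) - 1*2777 = (-74 + 15) - 2777 = -59 - 2777 = -2836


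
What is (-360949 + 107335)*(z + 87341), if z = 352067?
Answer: -111440020512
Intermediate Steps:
(-360949 + 107335)*(z + 87341) = (-360949 + 107335)*(352067 + 87341) = -253614*439408 = -111440020512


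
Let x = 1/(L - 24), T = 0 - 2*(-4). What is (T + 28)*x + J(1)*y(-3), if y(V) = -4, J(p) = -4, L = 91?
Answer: 1108/67 ≈ 16.537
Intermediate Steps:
T = 8 (T = 0 + 8 = 8)
x = 1/67 (x = 1/(91 - 24) = 1/67 ≈ 0.014925)
(T + 28)*x + J(1)*y(-3) = (8 + 28)*(1/67) - 4*(-4) = 36*(1/67) + 16 = 36/67 + 16 = 1108/67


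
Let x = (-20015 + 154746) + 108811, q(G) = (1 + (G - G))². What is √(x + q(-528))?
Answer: √243543 ≈ 493.50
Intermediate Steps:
q(G) = 1 (q(G) = (1 + 0)² = 1² = 1)
x = 243542 (x = 134731 + 108811 = 243542)
√(x + q(-528)) = √(243542 + 1) = √243543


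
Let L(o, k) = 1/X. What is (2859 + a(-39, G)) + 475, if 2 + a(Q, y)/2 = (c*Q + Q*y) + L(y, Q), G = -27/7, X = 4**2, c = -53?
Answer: 434839/56 ≈ 7765.0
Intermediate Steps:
X = 16
L(o, k) = 1/16
G = -27/7 (G = -27*1/7 = -27/7 ≈ -3.8571)
a(Q, y) = -31/8 - 106*Q + 2*Q*y (a(Q, y) = -4 + 2*((-53*Q + Q*y) + 1/16) = -4 + 2*(1/16 - 53*Q + Q*y) = -4 + (1/8 - 106*Q + 2*Q*y) = -31/8 - 106*Q + 2*Q*y)
(2859 + a(-39, G)) + 475 = (2859 + (-31/8 - 106*(-39) + 2*(-39)*(-27/7))) + 475 = (2859 + (-31/8 + 4134 + 2106/7)) + 475 = (2859 + 248135/56) + 475 = 408239/56 + 475 = 434839/56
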